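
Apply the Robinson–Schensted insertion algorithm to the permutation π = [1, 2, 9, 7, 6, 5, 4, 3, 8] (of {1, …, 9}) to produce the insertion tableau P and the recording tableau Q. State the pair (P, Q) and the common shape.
P = [1, 2, 3, 8] / [4] / [5] / [6] / [7] / [9];  Q = [1, 2, 3, 9] / [4] / [5] / [6] / [7] / [8];  common shape = (4, 1, 1, 1, 1, 1)

Row-insert the values π_1, π_2, … into P one at a time, bumping the leftmost entry strictly greater than the inserted value down to the next row. The recording tableau Q records, in position (i, j), the step at which that cell was added to P.
  Insert 1 (step 1): P = [1];  Q = [1]
  Insert 2 (step 2): P = [1, 2];  Q = [1, 2]
  Insert 9 (step 3): P = [1, 2, 9];  Q = [1, 2, 3]
  Insert 7 (step 4): P = [1, 2, 7] / [9];  Q = [1, 2, 3] / [4]
  Insert 6 (step 5): P = [1, 2, 6] / [7] / [9];  Q = [1, 2, 3] / [4] / [5]
  Insert 5 (step 6): P = [1, 2, 5] / [6] / [7] / [9];  Q = [1, 2, 3] / [4] / [5] / [6]
  Insert 4 (step 7): P = [1, 2, 4] / [5] / [6] / [7] / [9];  Q = [1, 2, 3] / [4] / [5] / [6] / [7]
  Insert 3 (step 8): P = [1, 2, 3] / [4] / [5] / [6] / [7] / [9];  Q = [1, 2, 3] / [4] / [5] / [6] / [7] / [8]
  Insert 8 (step 9): P = [1, 2, 3, 8] / [4] / [5] / [6] / [7] / [9];  Q = [1, 2, 3, 9] / [4] / [5] / [6] / [7] / [8]
Final shape: (4, 1, 1, 1, 1, 1).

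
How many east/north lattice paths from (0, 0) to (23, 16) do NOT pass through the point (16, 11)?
Number of paths = 27385248150

Total paths from (0, 0) to (23, 16): C(39, 23) = 37711260990. Paths through (16, 11): (paths (0, 0) → (16, 11)) × (paths (16, 11) → (23, 16)) = C(27, 16) · C(12, 7) = 13037895 · 792 = 10326012840. Avoidance count = 37711260990 − 10326012840 = 27385248150.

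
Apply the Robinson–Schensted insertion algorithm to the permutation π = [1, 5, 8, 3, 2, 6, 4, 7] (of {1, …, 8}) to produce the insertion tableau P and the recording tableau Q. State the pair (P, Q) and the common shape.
P = [1, 2, 4, 7] / [3, 6] / [5, 8];  Q = [1, 2, 3, 8] / [4, 6] / [5, 7];  common shape = (4, 2, 2)

Row-insert the values π_1, π_2, … into P one at a time, bumping the leftmost entry strictly greater than the inserted value down to the next row. The recording tableau Q records, in position (i, j), the step at which that cell was added to P.
  Insert 1 (step 1): P = [1];  Q = [1]
  Insert 5 (step 2): P = [1, 5];  Q = [1, 2]
  Insert 8 (step 3): P = [1, 5, 8];  Q = [1, 2, 3]
  Insert 3 (step 4): P = [1, 3, 8] / [5];  Q = [1, 2, 3] / [4]
  Insert 2 (step 5): P = [1, 2, 8] / [3] / [5];  Q = [1, 2, 3] / [4] / [5]
  Insert 6 (step 6): P = [1, 2, 6] / [3, 8] / [5];  Q = [1, 2, 3] / [4, 6] / [5]
  Insert 4 (step 7): P = [1, 2, 4] / [3, 6] / [5, 8];  Q = [1, 2, 3] / [4, 6] / [5, 7]
  Insert 7 (step 8): P = [1, 2, 4, 7] / [3, 6] / [5, 8];  Q = [1, 2, 3, 8] / [4, 6] / [5, 7]
Final shape: (4, 2, 2).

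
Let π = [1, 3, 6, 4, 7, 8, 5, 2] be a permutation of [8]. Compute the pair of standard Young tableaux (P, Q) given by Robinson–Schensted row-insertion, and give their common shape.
P = [1, 2, 4, 5, 8] / [3, 7] / [6];  Q = [1, 2, 3, 5, 6] / [4, 7] / [8];  common shape = (5, 2, 1)

Row-insert the values π_1, π_2, … into P one at a time, bumping the leftmost entry strictly greater than the inserted value down to the next row. The recording tableau Q records, in position (i, j), the step at which that cell was added to P.
  Insert 1 (step 1): P = [1];  Q = [1]
  Insert 3 (step 2): P = [1, 3];  Q = [1, 2]
  Insert 6 (step 3): P = [1, 3, 6];  Q = [1, 2, 3]
  Insert 4 (step 4): P = [1, 3, 4] / [6];  Q = [1, 2, 3] / [4]
  Insert 7 (step 5): P = [1, 3, 4, 7] / [6];  Q = [1, 2, 3, 5] / [4]
  Insert 8 (step 6): P = [1, 3, 4, 7, 8] / [6];  Q = [1, 2, 3, 5, 6] / [4]
  Insert 5 (step 7): P = [1, 3, 4, 5, 8] / [6, 7];  Q = [1, 2, 3, 5, 6] / [4, 7]
  Insert 2 (step 8): P = [1, 2, 4, 5, 8] / [3, 7] / [6];  Q = [1, 2, 3, 5, 6] / [4, 7] / [8]
Final shape: (5, 2, 1).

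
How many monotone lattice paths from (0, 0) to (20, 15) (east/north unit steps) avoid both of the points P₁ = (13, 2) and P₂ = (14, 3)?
Number of paths = 3231078480

Inclusion–exclusion. Total paths: C(35, 20) = 3247943160. Through P₁: C(15, 13)·C(20, 7) = 8139600. Through P₂: C(17, 14)·C(18, 6) = 12623520. Since P₁ is strictly southwest of P₂, a monotone path through both must visit P₁ then P₂; paths through both = C(15, 13)·C(2, 1)·C(18, 6) = 3898440. Avoid both = 3247943160 − 8139600 − 12623520 + 3898440 = 3231078480.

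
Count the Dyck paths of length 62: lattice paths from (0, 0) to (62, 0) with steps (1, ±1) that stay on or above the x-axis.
C_31 = 14544636039226909

These Dyck paths are counted by the Catalan number C_n = (1/(n + 1)) · C(2n, n). For n = 31: C_31 = (1/32) · C(62, 31) = 465428353255261088/32 = 14544636039226909.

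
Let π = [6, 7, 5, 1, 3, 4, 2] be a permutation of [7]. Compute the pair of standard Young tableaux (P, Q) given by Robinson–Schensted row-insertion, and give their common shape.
P = [1, 2, 4] / [3, 7] / [5] / [6];  Q = [1, 2, 6] / [3, 5] / [4] / [7];  common shape = (3, 2, 1, 1)

Row-insert the values π_1, π_2, … into P one at a time, bumping the leftmost entry strictly greater than the inserted value down to the next row. The recording tableau Q records, in position (i, j), the step at which that cell was added to P.
  Insert 6 (step 1): P = [6];  Q = [1]
  Insert 7 (step 2): P = [6, 7];  Q = [1, 2]
  Insert 5 (step 3): P = [5, 7] / [6];  Q = [1, 2] / [3]
  Insert 1 (step 4): P = [1, 7] / [5] / [6];  Q = [1, 2] / [3] / [4]
  Insert 3 (step 5): P = [1, 3] / [5, 7] / [6];  Q = [1, 2] / [3, 5] / [4]
  Insert 4 (step 6): P = [1, 3, 4] / [5, 7] / [6];  Q = [1, 2, 6] / [3, 5] / [4]
  Insert 2 (step 7): P = [1, 2, 4] / [3, 7] / [5] / [6];  Q = [1, 2, 6] / [3, 5] / [4] / [7]
Final shape: (3, 2, 1, 1).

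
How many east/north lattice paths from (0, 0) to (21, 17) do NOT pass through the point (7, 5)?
Number of paths = 21132244980

Total paths from (0, 0) to (21, 17): C(38, 21) = 28781143380. Paths through (7, 5): (paths (0, 0) → (7, 5)) × (paths (7, 5) → (21, 17)) = C(12, 7) · C(26, 14) = 792 · 9657700 = 7648898400. Avoidance count = 28781143380 − 7648898400 = 21132244980.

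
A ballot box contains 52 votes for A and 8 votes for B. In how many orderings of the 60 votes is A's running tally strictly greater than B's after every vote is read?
Strict-lead orderings = 1876321953

Total orderings of the 60 votes with 52 for A: C(60, 52) = 2558620845. By the Bertrand ballot formula (Cycle Lemma / reflection principle), the number of orderings in which A is strictly ahead of B throughout is (p − q)/(p + q) · C(p + q, p) = (52 − 8)/(52 + 8) · 2558620845 = 1876321953.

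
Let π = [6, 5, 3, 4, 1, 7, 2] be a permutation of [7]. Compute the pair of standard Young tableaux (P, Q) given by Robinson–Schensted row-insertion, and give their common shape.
P = [1, 2, 7] / [3, 4] / [5] / [6];  Q = [1, 4, 6] / [2, 7] / [3] / [5];  common shape = (3, 2, 1, 1)

Row-insert the values π_1, π_2, … into P one at a time, bumping the leftmost entry strictly greater than the inserted value down to the next row. The recording tableau Q records, in position (i, j), the step at which that cell was added to P.
  Insert 6 (step 1): P = [6];  Q = [1]
  Insert 5 (step 2): P = [5] / [6];  Q = [1] / [2]
  Insert 3 (step 3): P = [3] / [5] / [6];  Q = [1] / [2] / [3]
  Insert 4 (step 4): P = [3, 4] / [5] / [6];  Q = [1, 4] / [2] / [3]
  Insert 1 (step 5): P = [1, 4] / [3] / [5] / [6];  Q = [1, 4] / [2] / [3] / [5]
  Insert 7 (step 6): P = [1, 4, 7] / [3] / [5] / [6];  Q = [1, 4, 6] / [2] / [3] / [5]
  Insert 2 (step 7): P = [1, 2, 7] / [3, 4] / [5] / [6];  Q = [1, 4, 6] / [2, 7] / [3] / [5]
Final shape: (3, 2, 1, 1).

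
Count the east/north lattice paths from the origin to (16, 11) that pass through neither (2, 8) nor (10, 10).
Number of paths = 11728178

Inclusion–exclusion. Total paths: C(27, 16) = 13037895. Through P₁: C(10, 2)·C(17, 14) = 30600. Through P₂: C(20, 10)·C(7, 6) = 1293292. Since P₁ is strictly southwest of P₂, a monotone path through both must visit P₁ then P₂; paths through both = C(10, 2)·C(10, 8)·C(7, 6) = 14175. Avoid both = 13037895 − 30600 − 1293292 + 14175 = 11728178.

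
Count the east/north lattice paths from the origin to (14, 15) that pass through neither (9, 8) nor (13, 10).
Number of paths = 53628744

Inclusion–exclusion. Total paths: C(29, 14) = 77558760. Through P₁: C(17, 9)·C(12, 5) = 19253520. Through P₂: C(23, 13)·C(6, 1) = 6864396. Since P₁ is strictly southwest of P₂, a monotone path through both must visit P₁ then P₂; paths through both = C(17, 9)·C(6, 4)·C(6, 1) = 2187900. Avoid both = 77558760 − 19253520 − 6864396 + 2187900 = 53628744.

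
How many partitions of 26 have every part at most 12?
p(26, parts ≤ 12) = 2063

Use the recurrence p(n, m) = p(n, m−1) + p(n−m, m): either the largest part is < m (count p(n, m−1)) or the largest part is exactly m (remove one copy of m, count p(n−m, m)). With p(0, ·) = 1 this gives p(26, parts ≤ 12) = 2063. (By conjugating Young diagrams, this also counts partitions of 26 into at most 12 parts.)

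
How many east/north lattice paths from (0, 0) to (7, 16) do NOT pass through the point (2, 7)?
Number of paths = 173085

Total paths from (0, 0) to (7, 16): C(23, 7) = 245157. Paths through (2, 7): (paths (0, 0) → (2, 7)) × (paths (2, 7) → (7, 16)) = C(9, 2) · C(14, 5) = 36 · 2002 = 72072. Avoidance count = 245157 − 72072 = 173085.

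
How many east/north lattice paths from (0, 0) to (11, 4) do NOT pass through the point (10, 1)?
Number of paths = 1321

Total paths from (0, 0) to (11, 4): C(15, 11) = 1365. Paths through (10, 1): (paths (0, 0) → (10, 1)) × (paths (10, 1) → (11, 4)) = C(11, 10) · C(4, 1) = 11 · 4 = 44. Avoidance count = 1365 − 44 = 1321.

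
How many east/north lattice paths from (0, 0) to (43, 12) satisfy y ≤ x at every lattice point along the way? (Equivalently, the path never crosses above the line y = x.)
Number of paths = 319076175600

By the reflection principle (André's argument), the number of monotone paths to (43, 12) with n ≤ m that never go above y = x is C(55, 43) − C(55, 44) = 438729741450 − 119653565850 = 319076175600.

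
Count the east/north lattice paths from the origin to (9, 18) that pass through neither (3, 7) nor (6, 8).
Number of paths = 2480127

Inclusion–exclusion. Total paths: C(27, 9) = 4686825. Through P₁: C(10, 3)·C(17, 6) = 1485120. Through P₂: C(14, 6)·C(13, 3) = 858858. Since P₁ is strictly southwest of P₂, a monotone path through both must visit P₁ then P₂; paths through both = C(10, 3)·C(4, 3)·C(13, 3) = 137280. Avoid both = 4686825 − 1485120 − 858858 + 137280 = 2480127.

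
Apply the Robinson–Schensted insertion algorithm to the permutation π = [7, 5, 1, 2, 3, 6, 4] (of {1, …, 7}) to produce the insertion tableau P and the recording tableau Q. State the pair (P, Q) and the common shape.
P = [1, 2, 3, 4] / [5, 6] / [7];  Q = [1, 4, 5, 6] / [2, 7] / [3];  common shape = (4, 2, 1)

Row-insert the values π_1, π_2, … into P one at a time, bumping the leftmost entry strictly greater than the inserted value down to the next row. The recording tableau Q records, in position (i, j), the step at which that cell was added to P.
  Insert 7 (step 1): P = [7];  Q = [1]
  Insert 5 (step 2): P = [5] / [7];  Q = [1] / [2]
  Insert 1 (step 3): P = [1] / [5] / [7];  Q = [1] / [2] / [3]
  Insert 2 (step 4): P = [1, 2] / [5] / [7];  Q = [1, 4] / [2] / [3]
  Insert 3 (step 5): P = [1, 2, 3] / [5] / [7];  Q = [1, 4, 5] / [2] / [3]
  Insert 6 (step 6): P = [1, 2, 3, 6] / [5] / [7];  Q = [1, 4, 5, 6] / [2] / [3]
  Insert 4 (step 7): P = [1, 2, 3, 4] / [5, 6] / [7];  Q = [1, 4, 5, 6] / [2, 7] / [3]
Final shape: (4, 2, 1).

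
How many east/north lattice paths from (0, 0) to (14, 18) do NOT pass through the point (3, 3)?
Number of paths = 316912400

Total paths from (0, 0) to (14, 18): C(32, 14) = 471435600. Paths through (3, 3): (paths (0, 0) → (3, 3)) × (paths (3, 3) → (14, 18)) = C(6, 3) · C(26, 11) = 20 · 7726160 = 154523200. Avoidance count = 471435600 − 154523200 = 316912400.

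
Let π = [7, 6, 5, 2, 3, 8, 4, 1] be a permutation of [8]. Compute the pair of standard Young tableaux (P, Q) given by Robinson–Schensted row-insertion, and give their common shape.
P = [1, 3, 4] / [2, 8] / [5] / [6] / [7];  Q = [1, 5, 6] / [2, 7] / [3] / [4] / [8];  common shape = (3, 2, 1, 1, 1)

Row-insert the values π_1, π_2, … into P one at a time, bumping the leftmost entry strictly greater than the inserted value down to the next row. The recording tableau Q records, in position (i, j), the step at which that cell was added to P.
  Insert 7 (step 1): P = [7];  Q = [1]
  Insert 6 (step 2): P = [6] / [7];  Q = [1] / [2]
  Insert 5 (step 3): P = [5] / [6] / [7];  Q = [1] / [2] / [3]
  Insert 2 (step 4): P = [2] / [5] / [6] / [7];  Q = [1] / [2] / [3] / [4]
  Insert 3 (step 5): P = [2, 3] / [5] / [6] / [7];  Q = [1, 5] / [2] / [3] / [4]
  Insert 8 (step 6): P = [2, 3, 8] / [5] / [6] / [7];  Q = [1, 5, 6] / [2] / [3] / [4]
  Insert 4 (step 7): P = [2, 3, 4] / [5, 8] / [6] / [7];  Q = [1, 5, 6] / [2, 7] / [3] / [4]
  Insert 1 (step 8): P = [1, 3, 4] / [2, 8] / [5] / [6] / [7];  Q = [1, 5, 6] / [2, 7] / [3] / [4] / [8]
Final shape: (3, 2, 1, 1, 1).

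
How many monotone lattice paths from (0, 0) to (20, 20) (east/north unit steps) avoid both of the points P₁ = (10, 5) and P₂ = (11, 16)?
Number of paths = 118734113355

Inclusion–exclusion. Total paths: C(40, 20) = 137846528820. Through P₁: C(15, 10)·C(25, 10) = 9816086280. Through P₂: C(27, 11)·C(13, 9) = 9322094925. Since P₁ is strictly southwest of P₂, a monotone path through both must visit P₁ then P₂; paths through both = C(15, 10)·C(12, 1)·C(13, 9) = 25765740. Avoid both = 137846528820 − 9816086280 − 9322094925 + 25765740 = 118734113355.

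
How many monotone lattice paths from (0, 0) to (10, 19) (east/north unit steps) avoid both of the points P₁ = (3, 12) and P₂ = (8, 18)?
Number of paths = 14412255

Inclusion–exclusion. Total paths: C(29, 10) = 20030010. Through P₁: C(15, 3)·C(14, 7) = 1561560. Through P₂: C(26, 8)·C(3, 2) = 4686825. Since P₁ is strictly southwest of P₂, a monotone path through both must visit P₁ then P₂; paths through both = C(15, 3)·C(11, 5)·C(3, 2) = 630630. Avoid both = 20030010 − 1561560 − 4686825 + 630630 = 14412255.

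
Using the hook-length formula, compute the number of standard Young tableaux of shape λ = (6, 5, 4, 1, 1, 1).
# SYT of shape (6, 5, 4, 1, 1, 1) = 6789120

Hook-length formula: f^λ = n! / Π hook(c), product over all cells c of the Young diagram. For λ = (6, 5, 4, 1, 1, 1), n = 18 boxes. Hook lengths by row (left-to-right, top-to-bottom): [11, 7, 6, 5, 3, 1]; [9, 5, 4, 3, 1]; [7, 3, 2, 1]; [3]; [2]; [1]. Product of hooks = 943034400. So f^λ = 18! / 943034400 = 6402373705728000 / 943034400 = 6789120.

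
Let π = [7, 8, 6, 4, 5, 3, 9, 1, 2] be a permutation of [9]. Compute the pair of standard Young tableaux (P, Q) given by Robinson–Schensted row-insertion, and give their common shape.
P = [1, 2, 9] / [3, 5] / [4, 8] / [6] / [7];  Q = [1, 2, 7] / [3, 5] / [4, 9] / [6] / [8];  common shape = (3, 2, 2, 1, 1)

Row-insert the values π_1, π_2, … into P one at a time, bumping the leftmost entry strictly greater than the inserted value down to the next row. The recording tableau Q records, in position (i, j), the step at which that cell was added to P.
  Insert 7 (step 1): P = [7];  Q = [1]
  Insert 8 (step 2): P = [7, 8];  Q = [1, 2]
  Insert 6 (step 3): P = [6, 8] / [7];  Q = [1, 2] / [3]
  Insert 4 (step 4): P = [4, 8] / [6] / [7];  Q = [1, 2] / [3] / [4]
  Insert 5 (step 5): P = [4, 5] / [6, 8] / [7];  Q = [1, 2] / [3, 5] / [4]
  Insert 3 (step 6): P = [3, 5] / [4, 8] / [6] / [7];  Q = [1, 2] / [3, 5] / [4] / [6]
  Insert 9 (step 7): P = [3, 5, 9] / [4, 8] / [6] / [7];  Q = [1, 2, 7] / [3, 5] / [4] / [6]
  Insert 1 (step 8): P = [1, 5, 9] / [3, 8] / [4] / [6] / [7];  Q = [1, 2, 7] / [3, 5] / [4] / [6] / [8]
  Insert 2 (step 9): P = [1, 2, 9] / [3, 5] / [4, 8] / [6] / [7];  Q = [1, 2, 7] / [3, 5] / [4, 9] / [6] / [8]
Final shape: (3, 2, 2, 1, 1).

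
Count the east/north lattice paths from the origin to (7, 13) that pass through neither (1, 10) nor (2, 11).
Number of paths = 75420

Inclusion–exclusion. Total paths: C(20, 7) = 77520. Through P₁: C(11, 1)·C(9, 6) = 924. Through P₂: C(13, 2)·C(7, 5) = 1638. Since P₁ is strictly southwest of P₂, a monotone path through both must visit P₁ then P₂; paths through both = C(11, 1)·C(2, 1)·C(7, 5) = 462. Avoid both = 77520 − 924 − 1638 + 462 = 75420.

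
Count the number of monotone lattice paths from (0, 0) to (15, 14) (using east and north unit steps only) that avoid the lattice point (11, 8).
Number of paths = 61686540

Total paths from (0, 0) to (15, 14): C(29, 15) = 77558760. Paths through (11, 8): (paths (0, 0) → (11, 8)) × (paths (11, 8) → (15, 14)) = C(19, 11) · C(10, 4) = 75582 · 210 = 15872220. Avoidance count = 77558760 − 15872220 = 61686540.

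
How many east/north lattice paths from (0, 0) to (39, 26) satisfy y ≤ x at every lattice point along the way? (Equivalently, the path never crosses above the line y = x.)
Number of paths = 350908747657532568

By the reflection principle (André's argument), the number of monotone paths to (39, 26) with n ≤ m that never go above y = x is C(65, 39) − C(65, 40) = 1002596421878664480 − 651687674221131912 = 350908747657532568.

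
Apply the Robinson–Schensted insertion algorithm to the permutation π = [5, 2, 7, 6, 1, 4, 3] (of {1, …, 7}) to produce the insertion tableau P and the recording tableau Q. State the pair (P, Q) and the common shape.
P = [1, 3] / [2, 4] / [5, 6] / [7];  Q = [1, 3] / [2, 4] / [5, 6] / [7];  common shape = (2, 2, 2, 1)

Row-insert the values π_1, π_2, … into P one at a time, bumping the leftmost entry strictly greater than the inserted value down to the next row. The recording tableau Q records, in position (i, j), the step at which that cell was added to P.
  Insert 5 (step 1): P = [5];  Q = [1]
  Insert 2 (step 2): P = [2] / [5];  Q = [1] / [2]
  Insert 7 (step 3): P = [2, 7] / [5];  Q = [1, 3] / [2]
  Insert 6 (step 4): P = [2, 6] / [5, 7];  Q = [1, 3] / [2, 4]
  Insert 1 (step 5): P = [1, 6] / [2, 7] / [5];  Q = [1, 3] / [2, 4] / [5]
  Insert 4 (step 6): P = [1, 4] / [2, 6] / [5, 7];  Q = [1, 3] / [2, 4] / [5, 6]
  Insert 3 (step 7): P = [1, 3] / [2, 4] / [5, 6] / [7];  Q = [1, 3] / [2, 4] / [5, 6] / [7]
Final shape: (2, 2, 2, 1).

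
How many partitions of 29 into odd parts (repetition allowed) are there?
p_odd(29) = 256

Enumerate partitions using only odd parts via the recurrence o(n, m) = o(n, m−2) + o(n−m, m) over odd m, starting from the largest odd part ≤ n. This gives p_odd(29) = 256. (Euler's theorem: equals the count of distinct-part partitions.)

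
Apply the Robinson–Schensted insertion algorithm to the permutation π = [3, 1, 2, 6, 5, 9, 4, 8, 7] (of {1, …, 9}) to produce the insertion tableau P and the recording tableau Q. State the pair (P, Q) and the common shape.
P = [1, 2, 4, 7] / [3, 5, 8] / [6, 9];  Q = [1, 3, 4, 6] / [2, 5, 8] / [7, 9];  common shape = (4, 3, 2)

Row-insert the values π_1, π_2, … into P one at a time, bumping the leftmost entry strictly greater than the inserted value down to the next row. The recording tableau Q records, in position (i, j), the step at which that cell was added to P.
  Insert 3 (step 1): P = [3];  Q = [1]
  Insert 1 (step 2): P = [1] / [3];  Q = [1] / [2]
  Insert 2 (step 3): P = [1, 2] / [3];  Q = [1, 3] / [2]
  Insert 6 (step 4): P = [1, 2, 6] / [3];  Q = [1, 3, 4] / [2]
  Insert 5 (step 5): P = [1, 2, 5] / [3, 6];  Q = [1, 3, 4] / [2, 5]
  Insert 9 (step 6): P = [1, 2, 5, 9] / [3, 6];  Q = [1, 3, 4, 6] / [2, 5]
  Insert 4 (step 7): P = [1, 2, 4, 9] / [3, 5] / [6];  Q = [1, 3, 4, 6] / [2, 5] / [7]
  Insert 8 (step 8): P = [1, 2, 4, 8] / [3, 5, 9] / [6];  Q = [1, 3, 4, 6] / [2, 5, 8] / [7]
  Insert 7 (step 9): P = [1, 2, 4, 7] / [3, 5, 8] / [6, 9];  Q = [1, 3, 4, 6] / [2, 5, 8] / [7, 9]
Final shape: (4, 3, 2).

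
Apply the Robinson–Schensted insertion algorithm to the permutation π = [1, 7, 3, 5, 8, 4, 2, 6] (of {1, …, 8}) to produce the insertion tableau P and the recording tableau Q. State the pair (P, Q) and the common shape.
P = [1, 2, 4, 6] / [3, 8] / [5] / [7];  Q = [1, 2, 4, 5] / [3, 8] / [6] / [7];  common shape = (4, 2, 1, 1)

Row-insert the values π_1, π_2, … into P one at a time, bumping the leftmost entry strictly greater than the inserted value down to the next row. The recording tableau Q records, in position (i, j), the step at which that cell was added to P.
  Insert 1 (step 1): P = [1];  Q = [1]
  Insert 7 (step 2): P = [1, 7];  Q = [1, 2]
  Insert 3 (step 3): P = [1, 3] / [7];  Q = [1, 2] / [3]
  Insert 5 (step 4): P = [1, 3, 5] / [7];  Q = [1, 2, 4] / [3]
  Insert 8 (step 5): P = [1, 3, 5, 8] / [7];  Q = [1, 2, 4, 5] / [3]
  Insert 4 (step 6): P = [1, 3, 4, 8] / [5] / [7];  Q = [1, 2, 4, 5] / [3] / [6]
  Insert 2 (step 7): P = [1, 2, 4, 8] / [3] / [5] / [7];  Q = [1, 2, 4, 5] / [3] / [6] / [7]
  Insert 6 (step 8): P = [1, 2, 4, 6] / [3, 8] / [5] / [7];  Q = [1, 2, 4, 5] / [3, 8] / [6] / [7]
Final shape: (4, 2, 1, 1).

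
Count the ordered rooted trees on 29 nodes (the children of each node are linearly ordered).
C_28 = 263747951750360

These ordered rooted trees are counted by the Catalan number C_n = (1/(n + 1)) · C(2n, n). For n = 28: C_28 = (1/29) · C(56, 28) = 7648690600760440/29 = 263747951750360.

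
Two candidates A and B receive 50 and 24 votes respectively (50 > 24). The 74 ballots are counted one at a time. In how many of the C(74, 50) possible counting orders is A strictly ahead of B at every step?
Strict-lead orderings = 6159019034548969524

Total orderings of the 74 votes with 50 for A: C(74, 50) = 17529515713716297876. By the Bertrand ballot formula (Cycle Lemma / reflection principle), the number of orderings in which A is strictly ahead of B throughout is (p − q)/(p + q) · C(p + q, p) = (50 − 24)/(50 + 24) · 17529515713716297876 = 6159019034548969524.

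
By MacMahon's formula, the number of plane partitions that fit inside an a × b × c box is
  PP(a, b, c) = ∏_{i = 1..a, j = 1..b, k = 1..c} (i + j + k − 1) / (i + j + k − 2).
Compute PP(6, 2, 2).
PP(6, 2, 2) = 336

Evaluate the triple product over i = 1..6, j = 1..2, k = 1..2. The factors are (2/1) · (3/2) · (3/2) · (4/3) · (3/2) · (4/3) · (4/3) · (5/4) · … (24 factors total). The numerators and denominators telescope so the product is an integer; carrying out the multiplication exactly gives PP(6, 2, 2) = 336.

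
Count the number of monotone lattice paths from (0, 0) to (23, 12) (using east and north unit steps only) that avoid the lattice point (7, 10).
Number of paths = 831476256

Total paths from (0, 0) to (23, 12): C(35, 23) = 834451800. Paths through (7, 10): (paths (0, 0) → (7, 10)) × (paths (7, 10) → (23, 12)) = C(17, 7) · C(18, 16) = 19448 · 153 = 2975544. Avoidance count = 834451800 − 2975544 = 831476256.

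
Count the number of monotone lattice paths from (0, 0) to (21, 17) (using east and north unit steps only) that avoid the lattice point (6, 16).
Number of paths = 28779949572

Total paths from (0, 0) to (21, 17): C(38, 21) = 28781143380. Paths through (6, 16): (paths (0, 0) → (6, 16)) × (paths (6, 16) → (21, 17)) = C(22, 6) · C(16, 15) = 74613 · 16 = 1193808. Avoidance count = 28781143380 − 1193808 = 28779949572.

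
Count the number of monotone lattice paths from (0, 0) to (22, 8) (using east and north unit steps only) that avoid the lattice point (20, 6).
Number of paths = 4471545

Total paths from (0, 0) to (22, 8): C(30, 22) = 5852925. Paths through (20, 6): (paths (0, 0) → (20, 6)) × (paths (20, 6) → (22, 8)) = C(26, 20) · C(4, 2) = 230230 · 6 = 1381380. Avoidance count = 5852925 − 1381380 = 4471545.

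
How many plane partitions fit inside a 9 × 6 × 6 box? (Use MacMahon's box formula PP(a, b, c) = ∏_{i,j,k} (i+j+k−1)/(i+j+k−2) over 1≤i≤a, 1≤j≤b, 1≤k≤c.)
PP(9, 6, 6) = 6062460972064640

Evaluate the triple product over i = 1..9, j = 1..6, k = 1..6. The factors are (2/1) · (3/2) · (4/3) · (5/4) · (6/5) · (7/6) · (3/2) · (4/3) · … (324 factors total). The numerators and denominators telescope so the product is an integer; carrying out the multiplication exactly gives PP(9, 6, 6) = 6062460972064640.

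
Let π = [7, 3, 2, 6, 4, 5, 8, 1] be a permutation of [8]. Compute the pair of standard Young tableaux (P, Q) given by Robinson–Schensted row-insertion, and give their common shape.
P = [1, 4, 5, 8] / [2, 6] / [3] / [7];  Q = [1, 4, 6, 7] / [2, 5] / [3] / [8];  common shape = (4, 2, 1, 1)

Row-insert the values π_1, π_2, … into P one at a time, bumping the leftmost entry strictly greater than the inserted value down to the next row. The recording tableau Q records, in position (i, j), the step at which that cell was added to P.
  Insert 7 (step 1): P = [7];  Q = [1]
  Insert 3 (step 2): P = [3] / [7];  Q = [1] / [2]
  Insert 2 (step 3): P = [2] / [3] / [7];  Q = [1] / [2] / [3]
  Insert 6 (step 4): P = [2, 6] / [3] / [7];  Q = [1, 4] / [2] / [3]
  Insert 4 (step 5): P = [2, 4] / [3, 6] / [7];  Q = [1, 4] / [2, 5] / [3]
  Insert 5 (step 6): P = [2, 4, 5] / [3, 6] / [7];  Q = [1, 4, 6] / [2, 5] / [3]
  Insert 8 (step 7): P = [2, 4, 5, 8] / [3, 6] / [7];  Q = [1, 4, 6, 7] / [2, 5] / [3]
  Insert 1 (step 8): P = [1, 4, 5, 8] / [2, 6] / [3] / [7];  Q = [1, 4, 6, 7] / [2, 5] / [3] / [8]
Final shape: (4, 2, 1, 1).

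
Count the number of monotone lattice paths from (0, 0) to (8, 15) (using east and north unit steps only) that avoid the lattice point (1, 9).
Number of paths = 473154

Total paths from (0, 0) to (8, 15): C(23, 8) = 490314. Paths through (1, 9): (paths (0, 0) → (1, 9)) × (paths (1, 9) → (8, 15)) = C(10, 1) · C(13, 7) = 10 · 1716 = 17160. Avoidance count = 490314 − 17160 = 473154.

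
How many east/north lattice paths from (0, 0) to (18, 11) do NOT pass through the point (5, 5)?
Number of paths = 27760026

Total paths from (0, 0) to (18, 11): C(29, 18) = 34597290. Paths through (5, 5): (paths (0, 0) → (5, 5)) × (paths (5, 5) → (18, 11)) = C(10, 5) · C(19, 13) = 252 · 27132 = 6837264. Avoidance count = 34597290 − 6837264 = 27760026.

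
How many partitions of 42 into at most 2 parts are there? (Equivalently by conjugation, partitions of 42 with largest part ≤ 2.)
p(42, parts ≤ 2) = 22

Use the recurrence p(n, m) = p(n, m−1) + p(n−m, m): either the largest part is < m (count p(n, m−1)) or the largest part is exactly m (remove one copy of m, count p(n−m, m)). With p(0, ·) = 1 this gives p(42, parts ≤ 2) = 22. (By conjugating Young diagrams, this also counts partitions of 42 into at most 2 parts.)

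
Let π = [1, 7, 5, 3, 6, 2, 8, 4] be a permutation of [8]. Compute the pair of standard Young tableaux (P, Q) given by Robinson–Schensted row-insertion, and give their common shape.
P = [1, 2, 4, 8] / [3, 6] / [5] / [7];  Q = [1, 2, 5, 7] / [3, 8] / [4] / [6];  common shape = (4, 2, 1, 1)

Row-insert the values π_1, π_2, … into P one at a time, bumping the leftmost entry strictly greater than the inserted value down to the next row. The recording tableau Q records, in position (i, j), the step at which that cell was added to P.
  Insert 1 (step 1): P = [1];  Q = [1]
  Insert 7 (step 2): P = [1, 7];  Q = [1, 2]
  Insert 5 (step 3): P = [1, 5] / [7];  Q = [1, 2] / [3]
  Insert 3 (step 4): P = [1, 3] / [5] / [7];  Q = [1, 2] / [3] / [4]
  Insert 6 (step 5): P = [1, 3, 6] / [5] / [7];  Q = [1, 2, 5] / [3] / [4]
  Insert 2 (step 6): P = [1, 2, 6] / [3] / [5] / [7];  Q = [1, 2, 5] / [3] / [4] / [6]
  Insert 8 (step 7): P = [1, 2, 6, 8] / [3] / [5] / [7];  Q = [1, 2, 5, 7] / [3] / [4] / [6]
  Insert 4 (step 8): P = [1, 2, 4, 8] / [3, 6] / [5] / [7];  Q = [1, 2, 5, 7] / [3, 8] / [4] / [6]
Final shape: (4, 2, 1, 1).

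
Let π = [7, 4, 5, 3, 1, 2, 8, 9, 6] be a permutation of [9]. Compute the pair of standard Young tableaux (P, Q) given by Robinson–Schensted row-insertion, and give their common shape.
P = [1, 2, 6, 9] / [3, 5, 8] / [4] / [7];  Q = [1, 3, 7, 8] / [2, 6, 9] / [4] / [5];  common shape = (4, 3, 1, 1)

Row-insert the values π_1, π_2, … into P one at a time, bumping the leftmost entry strictly greater than the inserted value down to the next row. The recording tableau Q records, in position (i, j), the step at which that cell was added to P.
  Insert 7 (step 1): P = [7];  Q = [1]
  Insert 4 (step 2): P = [4] / [7];  Q = [1] / [2]
  Insert 5 (step 3): P = [4, 5] / [7];  Q = [1, 3] / [2]
  Insert 3 (step 4): P = [3, 5] / [4] / [7];  Q = [1, 3] / [2] / [4]
  Insert 1 (step 5): P = [1, 5] / [3] / [4] / [7];  Q = [1, 3] / [2] / [4] / [5]
  Insert 2 (step 6): P = [1, 2] / [3, 5] / [4] / [7];  Q = [1, 3] / [2, 6] / [4] / [5]
  Insert 8 (step 7): P = [1, 2, 8] / [3, 5] / [4] / [7];  Q = [1, 3, 7] / [2, 6] / [4] / [5]
  Insert 9 (step 8): P = [1, 2, 8, 9] / [3, 5] / [4] / [7];  Q = [1, 3, 7, 8] / [2, 6] / [4] / [5]
  Insert 6 (step 9): P = [1, 2, 6, 9] / [3, 5, 8] / [4] / [7];  Q = [1, 3, 7, 8] / [2, 6, 9] / [4] / [5]
Final shape: (4, 3, 1, 1).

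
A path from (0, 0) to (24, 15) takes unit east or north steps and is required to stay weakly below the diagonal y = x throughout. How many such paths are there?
Number of paths = 10056336264

By the reflection principle (André's argument), the number of monotone paths to (24, 15) with n ≤ m that never go above y = x is C(39, 24) − C(39, 25) = 25140840660 − 15084504396 = 10056336264.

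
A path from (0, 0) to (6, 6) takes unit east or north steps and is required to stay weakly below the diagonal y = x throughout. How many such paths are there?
Number of paths = 132

By the reflection principle (André's argument), the number of monotone paths to (6, 6) with n ≤ m that never go above y = x is C(12, 6) − C(12, 7) = 924 − 792 = 132.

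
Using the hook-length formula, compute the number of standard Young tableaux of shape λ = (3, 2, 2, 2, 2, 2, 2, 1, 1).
# SYT of shape (3, 2, 2, 2, 2, 2, 2, 1, 1) = 46410

Hook-length formula: f^λ = n! / Π hook(c), product over all cells c of the Young diagram. For λ = (3, 2, 2, 2, 2, 2, 2, 1, 1), n = 17 boxes. Hook lengths by row (left-to-right, top-to-bottom): [11, 8, 1]; [9, 6]; [8, 5]; [7, 4]; [6, 3]; [5, 2]; [4, 1]; [2]; [1]. Product of hooks = 7664025600. So f^λ = 17! / 7664025600 = 355687428096000 / 7664025600 = 46410.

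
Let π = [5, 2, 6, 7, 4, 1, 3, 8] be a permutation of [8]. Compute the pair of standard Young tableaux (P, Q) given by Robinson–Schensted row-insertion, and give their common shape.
P = [1, 3, 7, 8] / [2, 4] / [5, 6];  Q = [1, 3, 4, 8] / [2, 5] / [6, 7];  common shape = (4, 2, 2)

Row-insert the values π_1, π_2, … into P one at a time, bumping the leftmost entry strictly greater than the inserted value down to the next row. The recording tableau Q records, in position (i, j), the step at which that cell was added to P.
  Insert 5 (step 1): P = [5];  Q = [1]
  Insert 2 (step 2): P = [2] / [5];  Q = [1] / [2]
  Insert 6 (step 3): P = [2, 6] / [5];  Q = [1, 3] / [2]
  Insert 7 (step 4): P = [2, 6, 7] / [5];  Q = [1, 3, 4] / [2]
  Insert 4 (step 5): P = [2, 4, 7] / [5, 6];  Q = [1, 3, 4] / [2, 5]
  Insert 1 (step 6): P = [1, 4, 7] / [2, 6] / [5];  Q = [1, 3, 4] / [2, 5] / [6]
  Insert 3 (step 7): P = [1, 3, 7] / [2, 4] / [5, 6];  Q = [1, 3, 4] / [2, 5] / [6, 7]
  Insert 8 (step 8): P = [1, 3, 7, 8] / [2, 4] / [5, 6];  Q = [1, 3, 4, 8] / [2, 5] / [6, 7]
Final shape: (4, 2, 2).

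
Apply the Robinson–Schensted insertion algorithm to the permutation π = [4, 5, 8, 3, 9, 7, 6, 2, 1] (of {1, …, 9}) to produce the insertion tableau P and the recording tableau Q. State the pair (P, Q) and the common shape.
P = [1, 5, 6, 9] / [2, 7] / [3] / [4] / [8];  Q = [1, 2, 3, 5] / [4, 6] / [7] / [8] / [9];  common shape = (4, 2, 1, 1, 1)

Row-insert the values π_1, π_2, … into P one at a time, bumping the leftmost entry strictly greater than the inserted value down to the next row. The recording tableau Q records, in position (i, j), the step at which that cell was added to P.
  Insert 4 (step 1): P = [4];  Q = [1]
  Insert 5 (step 2): P = [4, 5];  Q = [1, 2]
  Insert 8 (step 3): P = [4, 5, 8];  Q = [1, 2, 3]
  Insert 3 (step 4): P = [3, 5, 8] / [4];  Q = [1, 2, 3] / [4]
  Insert 9 (step 5): P = [3, 5, 8, 9] / [4];  Q = [1, 2, 3, 5] / [4]
  Insert 7 (step 6): P = [3, 5, 7, 9] / [4, 8];  Q = [1, 2, 3, 5] / [4, 6]
  Insert 6 (step 7): P = [3, 5, 6, 9] / [4, 7] / [8];  Q = [1, 2, 3, 5] / [4, 6] / [7]
  Insert 2 (step 8): P = [2, 5, 6, 9] / [3, 7] / [4] / [8];  Q = [1, 2, 3, 5] / [4, 6] / [7] / [8]
  Insert 1 (step 9): P = [1, 5, 6, 9] / [2, 7] / [3] / [4] / [8];  Q = [1, 2, 3, 5] / [4, 6] / [7] / [8] / [9]
Final shape: (4, 2, 1, 1, 1).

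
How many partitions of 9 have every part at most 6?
p(9, parts ≤ 6) = 26

Partitions of 9 with all parts ≤ 6: 6+3, 6+2+1, 6+1+1+1, 5+4, 5+3+1, 5+2+2, 5+2+1+1, 5+1+1+1+1, 4+4+1, 4+3+2, 4+3+1+1, 4+2+2+1, 4+2+1+1+1, 4+1+1+1+1+1, 3+3+3, 3+3+2+1, 3+3+1+1+1, 3+2+2+2, 3+2+2+1+1, 3+2+1+1+1+1, 3+1+1+1+1+1+1, 2+2+2+2+1, 2+2+2+1+1+1, 2+2+1+1+1+1+1, 2+1+1+1+1+1+1+1, 1+1+1+1+1+1+1+1+1. Count = 26.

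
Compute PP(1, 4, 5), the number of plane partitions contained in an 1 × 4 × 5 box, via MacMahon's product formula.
PP(1, 4, 5) = 126

Evaluate the triple product over i = 1..1, j = 1..4, k = 1..5. The factors are (2/1) · (3/2) · (4/3) · (5/4) · (6/5) · (3/2) · (4/3) · (5/4) · … (20 factors total). The numerators and denominators telescope so the product is an integer; carrying out the multiplication exactly gives PP(1, 4, 5) = 126.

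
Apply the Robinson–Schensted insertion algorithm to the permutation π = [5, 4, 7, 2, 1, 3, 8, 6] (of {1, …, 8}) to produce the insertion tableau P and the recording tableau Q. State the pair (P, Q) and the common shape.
P = [1, 3, 6] / [2, 7, 8] / [4] / [5];  Q = [1, 3, 7] / [2, 6, 8] / [4] / [5];  common shape = (3, 3, 1, 1)

Row-insert the values π_1, π_2, … into P one at a time, bumping the leftmost entry strictly greater than the inserted value down to the next row. The recording tableau Q records, in position (i, j), the step at which that cell was added to P.
  Insert 5 (step 1): P = [5];  Q = [1]
  Insert 4 (step 2): P = [4] / [5];  Q = [1] / [2]
  Insert 7 (step 3): P = [4, 7] / [5];  Q = [1, 3] / [2]
  Insert 2 (step 4): P = [2, 7] / [4] / [5];  Q = [1, 3] / [2] / [4]
  Insert 1 (step 5): P = [1, 7] / [2] / [4] / [5];  Q = [1, 3] / [2] / [4] / [5]
  Insert 3 (step 6): P = [1, 3] / [2, 7] / [4] / [5];  Q = [1, 3] / [2, 6] / [4] / [5]
  Insert 8 (step 7): P = [1, 3, 8] / [2, 7] / [4] / [5];  Q = [1, 3, 7] / [2, 6] / [4] / [5]
  Insert 6 (step 8): P = [1, 3, 6] / [2, 7, 8] / [4] / [5];  Q = [1, 3, 7] / [2, 6, 8] / [4] / [5]
Final shape: (3, 3, 1, 1).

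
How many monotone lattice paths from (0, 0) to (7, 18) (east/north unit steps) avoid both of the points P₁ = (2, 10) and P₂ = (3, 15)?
Number of paths = 381058

Inclusion–exclusion. Total paths: C(25, 7) = 480700. Through P₁: C(12, 2)·C(13, 5) = 84942. Through P₂: C(18, 3)·C(7, 4) = 28560. Since P₁ is strictly southwest of P₂, a monotone path through both must visit P₁ then P₂; paths through both = C(12, 2)·C(6, 1)·C(7, 4) = 13860. Avoid both = 480700 − 84942 − 28560 + 13860 = 381058.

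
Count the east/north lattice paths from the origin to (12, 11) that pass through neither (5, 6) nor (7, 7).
Number of paths = 728378

Inclusion–exclusion. Total paths: C(23, 12) = 1352078. Through P₁: C(11, 5)·C(12, 7) = 365904. Through P₂: C(14, 7)·C(9, 5) = 432432. Since P₁ is strictly southwest of P₂, a monotone path through both must visit P₁ then P₂; paths through both = C(11, 5)·C(3, 2)·C(9, 5) = 174636. Avoid both = 1352078 − 365904 − 432432 + 174636 = 728378.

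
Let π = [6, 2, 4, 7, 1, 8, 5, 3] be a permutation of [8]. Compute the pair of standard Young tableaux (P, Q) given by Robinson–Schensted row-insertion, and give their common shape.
P = [1, 3, 5, 8] / [2, 4] / [6, 7];  Q = [1, 3, 4, 6] / [2, 7] / [5, 8];  common shape = (4, 2, 2)

Row-insert the values π_1, π_2, … into P one at a time, bumping the leftmost entry strictly greater than the inserted value down to the next row. The recording tableau Q records, in position (i, j), the step at which that cell was added to P.
  Insert 6 (step 1): P = [6];  Q = [1]
  Insert 2 (step 2): P = [2] / [6];  Q = [1] / [2]
  Insert 4 (step 3): P = [2, 4] / [6];  Q = [1, 3] / [2]
  Insert 7 (step 4): P = [2, 4, 7] / [6];  Q = [1, 3, 4] / [2]
  Insert 1 (step 5): P = [1, 4, 7] / [2] / [6];  Q = [1, 3, 4] / [2] / [5]
  Insert 8 (step 6): P = [1, 4, 7, 8] / [2] / [6];  Q = [1, 3, 4, 6] / [2] / [5]
  Insert 5 (step 7): P = [1, 4, 5, 8] / [2, 7] / [6];  Q = [1, 3, 4, 6] / [2, 7] / [5]
  Insert 3 (step 8): P = [1, 3, 5, 8] / [2, 4] / [6, 7];  Q = [1, 3, 4, 6] / [2, 7] / [5, 8]
Final shape: (4, 2, 2).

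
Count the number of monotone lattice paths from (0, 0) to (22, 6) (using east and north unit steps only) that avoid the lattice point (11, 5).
Number of paths = 324324

Total paths from (0, 0) to (22, 6): C(28, 22) = 376740. Paths through (11, 5): (paths (0, 0) → (11, 5)) × (paths (11, 5) → (22, 6)) = C(16, 11) · C(12, 11) = 4368 · 12 = 52416. Avoidance count = 376740 − 52416 = 324324.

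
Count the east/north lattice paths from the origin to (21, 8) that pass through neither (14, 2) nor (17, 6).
Number of paths = 2635020

Inclusion–exclusion. Total paths: C(29, 21) = 4292145. Through P₁: C(16, 14)·C(13, 7) = 205920. Through P₂: C(23, 17)·C(6, 4) = 1514205. Since P₁ is strictly southwest of P₂, a monotone path through both must visit P₁ then P₂; paths through both = C(16, 14)·C(7, 3)·C(6, 4) = 63000. Avoid both = 4292145 − 205920 − 1514205 + 63000 = 2635020.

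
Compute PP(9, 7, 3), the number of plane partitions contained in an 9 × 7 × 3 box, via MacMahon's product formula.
PP(9, 7, 3) = 24584605760

Evaluate the triple product over i = 1..9, j = 1..7, k = 1..3. The factors are (2/1) · (3/2) · (4/3) · (3/2) · (4/3) · (5/4) · (4/3) · (5/4) · … (189 factors total). The numerators and denominators telescope so the product is an integer; carrying out the multiplication exactly gives PP(9, 7, 3) = 24584605760.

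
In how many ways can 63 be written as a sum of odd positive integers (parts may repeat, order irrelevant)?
p_odd(63) = 14848

Enumerate partitions using only odd parts via the recurrence o(n, m) = o(n, m−2) + o(n−m, m) over odd m, starting from the largest odd part ≤ n. This gives p_odd(63) = 14848. (Euler's theorem: equals the count of distinct-part partitions.)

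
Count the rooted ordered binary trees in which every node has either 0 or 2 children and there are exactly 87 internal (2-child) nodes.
C_87 = 16435314834665426797069144960762886143367590394940

These full binary trees are counted by the Catalan number C_n = (1/(n + 1)) · C(2n, n). For n = 87: C_87 = (1/88) · C(174, 87) = 1446307705450557558142084756547133980616347954754720/88 = 16435314834665426797069144960762886143367590394940.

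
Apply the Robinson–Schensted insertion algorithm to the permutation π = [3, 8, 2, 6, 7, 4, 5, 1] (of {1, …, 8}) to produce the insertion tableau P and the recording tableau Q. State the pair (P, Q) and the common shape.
P = [1, 4, 5] / [2, 6, 7] / [3] / [8];  Q = [1, 2, 5] / [3, 4, 7] / [6] / [8];  common shape = (3, 3, 1, 1)

Row-insert the values π_1, π_2, … into P one at a time, bumping the leftmost entry strictly greater than the inserted value down to the next row. The recording tableau Q records, in position (i, j), the step at which that cell was added to P.
  Insert 3 (step 1): P = [3];  Q = [1]
  Insert 8 (step 2): P = [3, 8];  Q = [1, 2]
  Insert 2 (step 3): P = [2, 8] / [3];  Q = [1, 2] / [3]
  Insert 6 (step 4): P = [2, 6] / [3, 8];  Q = [1, 2] / [3, 4]
  Insert 7 (step 5): P = [2, 6, 7] / [3, 8];  Q = [1, 2, 5] / [3, 4]
  Insert 4 (step 6): P = [2, 4, 7] / [3, 6] / [8];  Q = [1, 2, 5] / [3, 4] / [6]
  Insert 5 (step 7): P = [2, 4, 5] / [3, 6, 7] / [8];  Q = [1, 2, 5] / [3, 4, 7] / [6]
  Insert 1 (step 8): P = [1, 4, 5] / [2, 6, 7] / [3] / [8];  Q = [1, 2, 5] / [3, 4, 7] / [6] / [8]
Final shape: (3, 3, 1, 1).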